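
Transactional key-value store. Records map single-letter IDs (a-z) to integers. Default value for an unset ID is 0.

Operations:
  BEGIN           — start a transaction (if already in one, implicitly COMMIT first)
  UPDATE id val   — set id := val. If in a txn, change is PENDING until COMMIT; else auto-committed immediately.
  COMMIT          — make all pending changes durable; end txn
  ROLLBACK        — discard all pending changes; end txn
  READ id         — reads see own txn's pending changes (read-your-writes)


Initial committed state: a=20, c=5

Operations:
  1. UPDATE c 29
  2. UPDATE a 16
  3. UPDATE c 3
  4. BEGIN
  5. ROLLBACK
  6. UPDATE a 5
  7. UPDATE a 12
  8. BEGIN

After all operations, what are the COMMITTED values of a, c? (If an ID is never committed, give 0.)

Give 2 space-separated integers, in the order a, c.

Answer: 12 3

Derivation:
Initial committed: {a=20, c=5}
Op 1: UPDATE c=29 (auto-commit; committed c=29)
Op 2: UPDATE a=16 (auto-commit; committed a=16)
Op 3: UPDATE c=3 (auto-commit; committed c=3)
Op 4: BEGIN: in_txn=True, pending={}
Op 5: ROLLBACK: discarded pending []; in_txn=False
Op 6: UPDATE a=5 (auto-commit; committed a=5)
Op 7: UPDATE a=12 (auto-commit; committed a=12)
Op 8: BEGIN: in_txn=True, pending={}
Final committed: {a=12, c=3}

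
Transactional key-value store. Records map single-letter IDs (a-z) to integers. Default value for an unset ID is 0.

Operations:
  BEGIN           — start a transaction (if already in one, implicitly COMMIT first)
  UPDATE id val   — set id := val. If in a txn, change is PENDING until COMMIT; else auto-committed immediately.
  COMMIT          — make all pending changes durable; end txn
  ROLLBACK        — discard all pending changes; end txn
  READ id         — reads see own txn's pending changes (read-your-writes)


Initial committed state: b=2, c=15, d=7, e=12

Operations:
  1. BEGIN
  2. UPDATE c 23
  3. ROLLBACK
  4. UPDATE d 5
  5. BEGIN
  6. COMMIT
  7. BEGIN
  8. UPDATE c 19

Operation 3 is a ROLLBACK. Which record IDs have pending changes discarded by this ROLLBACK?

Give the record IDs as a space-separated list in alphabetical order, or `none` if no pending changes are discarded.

Answer: c

Derivation:
Initial committed: {b=2, c=15, d=7, e=12}
Op 1: BEGIN: in_txn=True, pending={}
Op 2: UPDATE c=23 (pending; pending now {c=23})
Op 3: ROLLBACK: discarded pending ['c']; in_txn=False
Op 4: UPDATE d=5 (auto-commit; committed d=5)
Op 5: BEGIN: in_txn=True, pending={}
Op 6: COMMIT: merged [] into committed; committed now {b=2, c=15, d=5, e=12}
Op 7: BEGIN: in_txn=True, pending={}
Op 8: UPDATE c=19 (pending; pending now {c=19})
ROLLBACK at op 3 discards: ['c']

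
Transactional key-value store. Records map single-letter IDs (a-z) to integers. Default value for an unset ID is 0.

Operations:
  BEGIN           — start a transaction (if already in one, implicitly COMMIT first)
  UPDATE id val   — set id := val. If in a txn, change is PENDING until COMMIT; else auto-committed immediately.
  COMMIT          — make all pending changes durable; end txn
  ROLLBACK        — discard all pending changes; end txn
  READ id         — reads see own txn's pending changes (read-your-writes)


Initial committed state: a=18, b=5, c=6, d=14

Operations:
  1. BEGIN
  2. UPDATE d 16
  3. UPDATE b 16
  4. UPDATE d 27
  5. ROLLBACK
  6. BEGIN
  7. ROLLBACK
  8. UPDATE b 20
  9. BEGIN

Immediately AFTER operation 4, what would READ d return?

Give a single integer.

Initial committed: {a=18, b=5, c=6, d=14}
Op 1: BEGIN: in_txn=True, pending={}
Op 2: UPDATE d=16 (pending; pending now {d=16})
Op 3: UPDATE b=16 (pending; pending now {b=16, d=16})
Op 4: UPDATE d=27 (pending; pending now {b=16, d=27})
After op 4: visible(d) = 27 (pending={b=16, d=27}, committed={a=18, b=5, c=6, d=14})

Answer: 27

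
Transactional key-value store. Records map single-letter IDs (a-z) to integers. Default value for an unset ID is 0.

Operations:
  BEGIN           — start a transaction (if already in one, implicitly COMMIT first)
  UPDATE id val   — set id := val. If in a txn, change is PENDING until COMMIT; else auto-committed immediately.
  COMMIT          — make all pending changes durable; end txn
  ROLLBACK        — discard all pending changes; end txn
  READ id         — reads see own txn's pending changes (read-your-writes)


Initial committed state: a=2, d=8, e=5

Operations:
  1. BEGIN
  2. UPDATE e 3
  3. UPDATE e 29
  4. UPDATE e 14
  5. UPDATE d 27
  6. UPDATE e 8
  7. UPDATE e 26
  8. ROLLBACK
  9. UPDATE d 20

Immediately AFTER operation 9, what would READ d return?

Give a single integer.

Initial committed: {a=2, d=8, e=5}
Op 1: BEGIN: in_txn=True, pending={}
Op 2: UPDATE e=3 (pending; pending now {e=3})
Op 3: UPDATE e=29 (pending; pending now {e=29})
Op 4: UPDATE e=14 (pending; pending now {e=14})
Op 5: UPDATE d=27 (pending; pending now {d=27, e=14})
Op 6: UPDATE e=8 (pending; pending now {d=27, e=8})
Op 7: UPDATE e=26 (pending; pending now {d=27, e=26})
Op 8: ROLLBACK: discarded pending ['d', 'e']; in_txn=False
Op 9: UPDATE d=20 (auto-commit; committed d=20)
After op 9: visible(d) = 20 (pending={}, committed={a=2, d=20, e=5})

Answer: 20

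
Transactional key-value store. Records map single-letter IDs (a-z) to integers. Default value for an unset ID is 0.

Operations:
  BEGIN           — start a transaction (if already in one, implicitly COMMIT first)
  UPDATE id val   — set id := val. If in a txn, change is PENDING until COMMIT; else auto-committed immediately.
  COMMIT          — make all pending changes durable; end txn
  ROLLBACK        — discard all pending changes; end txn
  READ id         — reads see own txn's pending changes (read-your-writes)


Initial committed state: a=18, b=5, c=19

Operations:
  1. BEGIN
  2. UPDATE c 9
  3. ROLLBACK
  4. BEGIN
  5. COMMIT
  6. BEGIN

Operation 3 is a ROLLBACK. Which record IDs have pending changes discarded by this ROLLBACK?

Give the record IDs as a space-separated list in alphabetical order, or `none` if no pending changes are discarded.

Answer: c

Derivation:
Initial committed: {a=18, b=5, c=19}
Op 1: BEGIN: in_txn=True, pending={}
Op 2: UPDATE c=9 (pending; pending now {c=9})
Op 3: ROLLBACK: discarded pending ['c']; in_txn=False
Op 4: BEGIN: in_txn=True, pending={}
Op 5: COMMIT: merged [] into committed; committed now {a=18, b=5, c=19}
Op 6: BEGIN: in_txn=True, pending={}
ROLLBACK at op 3 discards: ['c']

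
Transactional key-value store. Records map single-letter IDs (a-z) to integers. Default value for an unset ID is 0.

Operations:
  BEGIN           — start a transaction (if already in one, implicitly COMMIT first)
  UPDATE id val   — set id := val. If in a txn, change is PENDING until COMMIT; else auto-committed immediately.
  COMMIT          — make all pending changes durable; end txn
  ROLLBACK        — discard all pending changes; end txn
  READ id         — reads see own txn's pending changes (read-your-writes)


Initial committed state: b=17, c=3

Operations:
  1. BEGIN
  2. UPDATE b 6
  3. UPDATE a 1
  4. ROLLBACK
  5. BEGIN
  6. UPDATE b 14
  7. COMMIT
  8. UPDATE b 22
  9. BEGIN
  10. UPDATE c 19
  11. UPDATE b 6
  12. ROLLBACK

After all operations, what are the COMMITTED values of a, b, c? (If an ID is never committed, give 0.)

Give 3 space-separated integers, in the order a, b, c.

Initial committed: {b=17, c=3}
Op 1: BEGIN: in_txn=True, pending={}
Op 2: UPDATE b=6 (pending; pending now {b=6})
Op 3: UPDATE a=1 (pending; pending now {a=1, b=6})
Op 4: ROLLBACK: discarded pending ['a', 'b']; in_txn=False
Op 5: BEGIN: in_txn=True, pending={}
Op 6: UPDATE b=14 (pending; pending now {b=14})
Op 7: COMMIT: merged ['b'] into committed; committed now {b=14, c=3}
Op 8: UPDATE b=22 (auto-commit; committed b=22)
Op 9: BEGIN: in_txn=True, pending={}
Op 10: UPDATE c=19 (pending; pending now {c=19})
Op 11: UPDATE b=6 (pending; pending now {b=6, c=19})
Op 12: ROLLBACK: discarded pending ['b', 'c']; in_txn=False
Final committed: {b=22, c=3}

Answer: 0 22 3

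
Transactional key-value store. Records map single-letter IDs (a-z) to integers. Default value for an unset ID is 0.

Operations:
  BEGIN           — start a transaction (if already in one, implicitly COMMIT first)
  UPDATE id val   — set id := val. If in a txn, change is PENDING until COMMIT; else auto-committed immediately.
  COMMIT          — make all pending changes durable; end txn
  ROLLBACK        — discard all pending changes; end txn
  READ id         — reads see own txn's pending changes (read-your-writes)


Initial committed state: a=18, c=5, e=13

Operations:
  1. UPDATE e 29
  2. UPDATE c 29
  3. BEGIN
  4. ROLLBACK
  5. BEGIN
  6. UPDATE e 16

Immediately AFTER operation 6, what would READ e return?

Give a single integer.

Answer: 16

Derivation:
Initial committed: {a=18, c=5, e=13}
Op 1: UPDATE e=29 (auto-commit; committed e=29)
Op 2: UPDATE c=29 (auto-commit; committed c=29)
Op 3: BEGIN: in_txn=True, pending={}
Op 4: ROLLBACK: discarded pending []; in_txn=False
Op 5: BEGIN: in_txn=True, pending={}
Op 6: UPDATE e=16 (pending; pending now {e=16})
After op 6: visible(e) = 16 (pending={e=16}, committed={a=18, c=29, e=29})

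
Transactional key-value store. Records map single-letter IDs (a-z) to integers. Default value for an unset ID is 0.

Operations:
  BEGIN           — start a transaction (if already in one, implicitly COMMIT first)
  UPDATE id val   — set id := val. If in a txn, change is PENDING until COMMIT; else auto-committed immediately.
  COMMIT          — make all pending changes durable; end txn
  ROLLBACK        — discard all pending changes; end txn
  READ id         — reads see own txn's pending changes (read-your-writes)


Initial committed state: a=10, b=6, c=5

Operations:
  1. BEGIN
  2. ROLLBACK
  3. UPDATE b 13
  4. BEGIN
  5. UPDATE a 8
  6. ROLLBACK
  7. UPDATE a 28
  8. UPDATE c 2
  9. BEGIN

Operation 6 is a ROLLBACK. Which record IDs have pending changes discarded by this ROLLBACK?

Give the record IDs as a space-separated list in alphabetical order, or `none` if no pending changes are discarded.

Answer: a

Derivation:
Initial committed: {a=10, b=6, c=5}
Op 1: BEGIN: in_txn=True, pending={}
Op 2: ROLLBACK: discarded pending []; in_txn=False
Op 3: UPDATE b=13 (auto-commit; committed b=13)
Op 4: BEGIN: in_txn=True, pending={}
Op 5: UPDATE a=8 (pending; pending now {a=8})
Op 6: ROLLBACK: discarded pending ['a']; in_txn=False
Op 7: UPDATE a=28 (auto-commit; committed a=28)
Op 8: UPDATE c=2 (auto-commit; committed c=2)
Op 9: BEGIN: in_txn=True, pending={}
ROLLBACK at op 6 discards: ['a']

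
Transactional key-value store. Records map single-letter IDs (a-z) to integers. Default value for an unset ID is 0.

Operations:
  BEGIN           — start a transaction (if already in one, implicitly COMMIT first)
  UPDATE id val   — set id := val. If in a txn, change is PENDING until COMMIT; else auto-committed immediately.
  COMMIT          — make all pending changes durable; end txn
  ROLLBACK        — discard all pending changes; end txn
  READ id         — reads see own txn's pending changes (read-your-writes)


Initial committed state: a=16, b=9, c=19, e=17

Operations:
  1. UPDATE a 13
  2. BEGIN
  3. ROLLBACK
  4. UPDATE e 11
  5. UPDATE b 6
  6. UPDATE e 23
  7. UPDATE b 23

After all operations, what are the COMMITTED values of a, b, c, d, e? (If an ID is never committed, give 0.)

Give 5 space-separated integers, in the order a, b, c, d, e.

Initial committed: {a=16, b=9, c=19, e=17}
Op 1: UPDATE a=13 (auto-commit; committed a=13)
Op 2: BEGIN: in_txn=True, pending={}
Op 3: ROLLBACK: discarded pending []; in_txn=False
Op 4: UPDATE e=11 (auto-commit; committed e=11)
Op 5: UPDATE b=6 (auto-commit; committed b=6)
Op 6: UPDATE e=23 (auto-commit; committed e=23)
Op 7: UPDATE b=23 (auto-commit; committed b=23)
Final committed: {a=13, b=23, c=19, e=23}

Answer: 13 23 19 0 23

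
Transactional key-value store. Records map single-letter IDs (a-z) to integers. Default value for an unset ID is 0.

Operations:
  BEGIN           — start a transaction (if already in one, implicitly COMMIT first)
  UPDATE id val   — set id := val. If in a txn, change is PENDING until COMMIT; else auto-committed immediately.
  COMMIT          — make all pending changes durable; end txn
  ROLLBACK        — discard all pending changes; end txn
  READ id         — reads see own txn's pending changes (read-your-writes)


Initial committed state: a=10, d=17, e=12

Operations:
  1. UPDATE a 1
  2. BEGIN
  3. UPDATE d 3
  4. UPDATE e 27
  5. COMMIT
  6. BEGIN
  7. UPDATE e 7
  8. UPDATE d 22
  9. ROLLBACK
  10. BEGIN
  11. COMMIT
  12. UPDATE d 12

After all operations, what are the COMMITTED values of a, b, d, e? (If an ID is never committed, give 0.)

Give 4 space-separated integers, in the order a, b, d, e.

Initial committed: {a=10, d=17, e=12}
Op 1: UPDATE a=1 (auto-commit; committed a=1)
Op 2: BEGIN: in_txn=True, pending={}
Op 3: UPDATE d=3 (pending; pending now {d=3})
Op 4: UPDATE e=27 (pending; pending now {d=3, e=27})
Op 5: COMMIT: merged ['d', 'e'] into committed; committed now {a=1, d=3, e=27}
Op 6: BEGIN: in_txn=True, pending={}
Op 7: UPDATE e=7 (pending; pending now {e=7})
Op 8: UPDATE d=22 (pending; pending now {d=22, e=7})
Op 9: ROLLBACK: discarded pending ['d', 'e']; in_txn=False
Op 10: BEGIN: in_txn=True, pending={}
Op 11: COMMIT: merged [] into committed; committed now {a=1, d=3, e=27}
Op 12: UPDATE d=12 (auto-commit; committed d=12)
Final committed: {a=1, d=12, e=27}

Answer: 1 0 12 27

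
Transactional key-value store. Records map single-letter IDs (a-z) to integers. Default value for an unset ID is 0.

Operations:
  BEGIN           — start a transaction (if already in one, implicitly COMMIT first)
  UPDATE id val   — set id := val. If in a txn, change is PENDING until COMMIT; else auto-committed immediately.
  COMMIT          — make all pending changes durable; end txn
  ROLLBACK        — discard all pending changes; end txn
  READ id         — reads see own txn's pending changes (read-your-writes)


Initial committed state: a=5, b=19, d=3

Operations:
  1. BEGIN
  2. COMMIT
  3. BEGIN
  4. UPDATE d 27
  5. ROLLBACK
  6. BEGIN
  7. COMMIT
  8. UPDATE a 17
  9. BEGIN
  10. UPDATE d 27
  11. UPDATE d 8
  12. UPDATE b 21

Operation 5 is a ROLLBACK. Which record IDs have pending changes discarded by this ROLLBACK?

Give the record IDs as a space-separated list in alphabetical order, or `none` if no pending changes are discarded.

Initial committed: {a=5, b=19, d=3}
Op 1: BEGIN: in_txn=True, pending={}
Op 2: COMMIT: merged [] into committed; committed now {a=5, b=19, d=3}
Op 3: BEGIN: in_txn=True, pending={}
Op 4: UPDATE d=27 (pending; pending now {d=27})
Op 5: ROLLBACK: discarded pending ['d']; in_txn=False
Op 6: BEGIN: in_txn=True, pending={}
Op 7: COMMIT: merged [] into committed; committed now {a=5, b=19, d=3}
Op 8: UPDATE a=17 (auto-commit; committed a=17)
Op 9: BEGIN: in_txn=True, pending={}
Op 10: UPDATE d=27 (pending; pending now {d=27})
Op 11: UPDATE d=8 (pending; pending now {d=8})
Op 12: UPDATE b=21 (pending; pending now {b=21, d=8})
ROLLBACK at op 5 discards: ['d']

Answer: d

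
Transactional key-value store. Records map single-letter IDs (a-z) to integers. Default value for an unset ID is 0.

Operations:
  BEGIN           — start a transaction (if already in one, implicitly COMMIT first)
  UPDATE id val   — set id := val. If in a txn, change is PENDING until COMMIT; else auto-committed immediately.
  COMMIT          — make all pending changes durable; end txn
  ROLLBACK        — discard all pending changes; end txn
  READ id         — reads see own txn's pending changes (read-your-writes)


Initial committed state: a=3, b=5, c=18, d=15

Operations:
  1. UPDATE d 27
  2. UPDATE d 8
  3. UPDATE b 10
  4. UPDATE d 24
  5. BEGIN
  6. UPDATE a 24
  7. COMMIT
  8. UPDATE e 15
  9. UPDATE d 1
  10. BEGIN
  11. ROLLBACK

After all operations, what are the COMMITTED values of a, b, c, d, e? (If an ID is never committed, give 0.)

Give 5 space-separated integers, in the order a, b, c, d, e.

Answer: 24 10 18 1 15

Derivation:
Initial committed: {a=3, b=5, c=18, d=15}
Op 1: UPDATE d=27 (auto-commit; committed d=27)
Op 2: UPDATE d=8 (auto-commit; committed d=8)
Op 3: UPDATE b=10 (auto-commit; committed b=10)
Op 4: UPDATE d=24 (auto-commit; committed d=24)
Op 5: BEGIN: in_txn=True, pending={}
Op 6: UPDATE a=24 (pending; pending now {a=24})
Op 7: COMMIT: merged ['a'] into committed; committed now {a=24, b=10, c=18, d=24}
Op 8: UPDATE e=15 (auto-commit; committed e=15)
Op 9: UPDATE d=1 (auto-commit; committed d=1)
Op 10: BEGIN: in_txn=True, pending={}
Op 11: ROLLBACK: discarded pending []; in_txn=False
Final committed: {a=24, b=10, c=18, d=1, e=15}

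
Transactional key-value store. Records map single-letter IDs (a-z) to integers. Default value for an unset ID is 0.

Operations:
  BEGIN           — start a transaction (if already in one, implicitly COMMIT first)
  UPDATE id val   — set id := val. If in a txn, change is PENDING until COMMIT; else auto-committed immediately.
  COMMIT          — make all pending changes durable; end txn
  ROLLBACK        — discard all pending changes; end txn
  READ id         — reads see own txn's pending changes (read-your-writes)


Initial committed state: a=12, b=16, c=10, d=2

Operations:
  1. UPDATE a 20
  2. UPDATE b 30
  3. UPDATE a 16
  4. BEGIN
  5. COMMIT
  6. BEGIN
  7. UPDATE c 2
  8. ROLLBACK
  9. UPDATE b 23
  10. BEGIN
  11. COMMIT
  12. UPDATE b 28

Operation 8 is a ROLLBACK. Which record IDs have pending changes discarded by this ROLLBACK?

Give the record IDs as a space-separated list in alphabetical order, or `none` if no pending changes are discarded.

Initial committed: {a=12, b=16, c=10, d=2}
Op 1: UPDATE a=20 (auto-commit; committed a=20)
Op 2: UPDATE b=30 (auto-commit; committed b=30)
Op 3: UPDATE a=16 (auto-commit; committed a=16)
Op 4: BEGIN: in_txn=True, pending={}
Op 5: COMMIT: merged [] into committed; committed now {a=16, b=30, c=10, d=2}
Op 6: BEGIN: in_txn=True, pending={}
Op 7: UPDATE c=2 (pending; pending now {c=2})
Op 8: ROLLBACK: discarded pending ['c']; in_txn=False
Op 9: UPDATE b=23 (auto-commit; committed b=23)
Op 10: BEGIN: in_txn=True, pending={}
Op 11: COMMIT: merged [] into committed; committed now {a=16, b=23, c=10, d=2}
Op 12: UPDATE b=28 (auto-commit; committed b=28)
ROLLBACK at op 8 discards: ['c']

Answer: c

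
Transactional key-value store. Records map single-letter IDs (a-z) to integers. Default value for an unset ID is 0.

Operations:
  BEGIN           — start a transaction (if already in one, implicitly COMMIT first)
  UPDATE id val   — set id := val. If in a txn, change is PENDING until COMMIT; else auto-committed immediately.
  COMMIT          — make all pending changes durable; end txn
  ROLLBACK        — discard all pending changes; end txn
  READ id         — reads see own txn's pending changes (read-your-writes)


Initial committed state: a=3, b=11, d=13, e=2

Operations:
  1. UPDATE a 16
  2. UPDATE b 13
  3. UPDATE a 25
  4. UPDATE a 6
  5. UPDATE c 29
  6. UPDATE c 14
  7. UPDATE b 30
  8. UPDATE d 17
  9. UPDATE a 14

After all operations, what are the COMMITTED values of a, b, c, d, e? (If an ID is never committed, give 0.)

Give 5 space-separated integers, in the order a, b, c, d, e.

Initial committed: {a=3, b=11, d=13, e=2}
Op 1: UPDATE a=16 (auto-commit; committed a=16)
Op 2: UPDATE b=13 (auto-commit; committed b=13)
Op 3: UPDATE a=25 (auto-commit; committed a=25)
Op 4: UPDATE a=6 (auto-commit; committed a=6)
Op 5: UPDATE c=29 (auto-commit; committed c=29)
Op 6: UPDATE c=14 (auto-commit; committed c=14)
Op 7: UPDATE b=30 (auto-commit; committed b=30)
Op 8: UPDATE d=17 (auto-commit; committed d=17)
Op 9: UPDATE a=14 (auto-commit; committed a=14)
Final committed: {a=14, b=30, c=14, d=17, e=2}

Answer: 14 30 14 17 2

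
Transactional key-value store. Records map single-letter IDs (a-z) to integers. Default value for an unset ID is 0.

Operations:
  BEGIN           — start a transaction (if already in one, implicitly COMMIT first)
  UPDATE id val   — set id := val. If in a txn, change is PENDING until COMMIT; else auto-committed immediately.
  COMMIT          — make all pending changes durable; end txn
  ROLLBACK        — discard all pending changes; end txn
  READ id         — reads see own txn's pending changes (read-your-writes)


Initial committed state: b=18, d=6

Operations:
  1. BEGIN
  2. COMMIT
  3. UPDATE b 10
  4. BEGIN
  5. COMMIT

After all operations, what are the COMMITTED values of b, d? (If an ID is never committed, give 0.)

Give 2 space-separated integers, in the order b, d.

Initial committed: {b=18, d=6}
Op 1: BEGIN: in_txn=True, pending={}
Op 2: COMMIT: merged [] into committed; committed now {b=18, d=6}
Op 3: UPDATE b=10 (auto-commit; committed b=10)
Op 4: BEGIN: in_txn=True, pending={}
Op 5: COMMIT: merged [] into committed; committed now {b=10, d=6}
Final committed: {b=10, d=6}

Answer: 10 6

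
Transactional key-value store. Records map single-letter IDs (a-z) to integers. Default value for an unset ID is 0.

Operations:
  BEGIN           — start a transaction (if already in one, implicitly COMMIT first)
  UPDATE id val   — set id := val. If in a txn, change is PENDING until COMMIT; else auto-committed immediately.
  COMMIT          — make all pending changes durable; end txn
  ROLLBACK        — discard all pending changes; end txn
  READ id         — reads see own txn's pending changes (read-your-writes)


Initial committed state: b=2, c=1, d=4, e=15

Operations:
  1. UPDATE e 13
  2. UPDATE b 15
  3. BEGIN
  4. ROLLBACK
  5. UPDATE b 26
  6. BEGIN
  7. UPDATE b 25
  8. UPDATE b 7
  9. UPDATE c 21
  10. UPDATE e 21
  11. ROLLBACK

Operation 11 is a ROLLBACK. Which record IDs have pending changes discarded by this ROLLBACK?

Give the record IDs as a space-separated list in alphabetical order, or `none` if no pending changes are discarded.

Initial committed: {b=2, c=1, d=4, e=15}
Op 1: UPDATE e=13 (auto-commit; committed e=13)
Op 2: UPDATE b=15 (auto-commit; committed b=15)
Op 3: BEGIN: in_txn=True, pending={}
Op 4: ROLLBACK: discarded pending []; in_txn=False
Op 5: UPDATE b=26 (auto-commit; committed b=26)
Op 6: BEGIN: in_txn=True, pending={}
Op 7: UPDATE b=25 (pending; pending now {b=25})
Op 8: UPDATE b=7 (pending; pending now {b=7})
Op 9: UPDATE c=21 (pending; pending now {b=7, c=21})
Op 10: UPDATE e=21 (pending; pending now {b=7, c=21, e=21})
Op 11: ROLLBACK: discarded pending ['b', 'c', 'e']; in_txn=False
ROLLBACK at op 11 discards: ['b', 'c', 'e']

Answer: b c e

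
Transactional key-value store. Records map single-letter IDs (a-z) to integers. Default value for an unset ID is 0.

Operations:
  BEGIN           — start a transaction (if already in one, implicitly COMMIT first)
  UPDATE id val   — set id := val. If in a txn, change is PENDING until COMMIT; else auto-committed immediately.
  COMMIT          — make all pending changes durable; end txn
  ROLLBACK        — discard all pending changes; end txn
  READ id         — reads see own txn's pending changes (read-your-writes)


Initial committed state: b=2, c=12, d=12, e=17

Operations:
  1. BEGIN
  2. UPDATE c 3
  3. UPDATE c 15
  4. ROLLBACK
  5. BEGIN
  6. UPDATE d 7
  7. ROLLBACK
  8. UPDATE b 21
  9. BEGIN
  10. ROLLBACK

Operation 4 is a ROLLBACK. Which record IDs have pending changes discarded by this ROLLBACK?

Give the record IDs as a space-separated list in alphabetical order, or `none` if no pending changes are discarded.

Answer: c

Derivation:
Initial committed: {b=2, c=12, d=12, e=17}
Op 1: BEGIN: in_txn=True, pending={}
Op 2: UPDATE c=3 (pending; pending now {c=3})
Op 3: UPDATE c=15 (pending; pending now {c=15})
Op 4: ROLLBACK: discarded pending ['c']; in_txn=False
Op 5: BEGIN: in_txn=True, pending={}
Op 6: UPDATE d=7 (pending; pending now {d=7})
Op 7: ROLLBACK: discarded pending ['d']; in_txn=False
Op 8: UPDATE b=21 (auto-commit; committed b=21)
Op 9: BEGIN: in_txn=True, pending={}
Op 10: ROLLBACK: discarded pending []; in_txn=False
ROLLBACK at op 4 discards: ['c']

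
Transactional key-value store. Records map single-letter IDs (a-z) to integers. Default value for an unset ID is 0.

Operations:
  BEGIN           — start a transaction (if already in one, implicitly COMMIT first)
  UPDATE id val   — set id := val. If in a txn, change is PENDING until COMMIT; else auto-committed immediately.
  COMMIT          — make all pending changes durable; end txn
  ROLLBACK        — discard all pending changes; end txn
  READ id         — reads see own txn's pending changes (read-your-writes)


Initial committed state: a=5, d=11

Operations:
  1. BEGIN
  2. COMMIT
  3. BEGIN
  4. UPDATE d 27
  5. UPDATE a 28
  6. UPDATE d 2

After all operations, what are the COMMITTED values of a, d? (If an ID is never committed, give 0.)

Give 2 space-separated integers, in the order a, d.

Answer: 5 11

Derivation:
Initial committed: {a=5, d=11}
Op 1: BEGIN: in_txn=True, pending={}
Op 2: COMMIT: merged [] into committed; committed now {a=5, d=11}
Op 3: BEGIN: in_txn=True, pending={}
Op 4: UPDATE d=27 (pending; pending now {d=27})
Op 5: UPDATE a=28 (pending; pending now {a=28, d=27})
Op 6: UPDATE d=2 (pending; pending now {a=28, d=2})
Final committed: {a=5, d=11}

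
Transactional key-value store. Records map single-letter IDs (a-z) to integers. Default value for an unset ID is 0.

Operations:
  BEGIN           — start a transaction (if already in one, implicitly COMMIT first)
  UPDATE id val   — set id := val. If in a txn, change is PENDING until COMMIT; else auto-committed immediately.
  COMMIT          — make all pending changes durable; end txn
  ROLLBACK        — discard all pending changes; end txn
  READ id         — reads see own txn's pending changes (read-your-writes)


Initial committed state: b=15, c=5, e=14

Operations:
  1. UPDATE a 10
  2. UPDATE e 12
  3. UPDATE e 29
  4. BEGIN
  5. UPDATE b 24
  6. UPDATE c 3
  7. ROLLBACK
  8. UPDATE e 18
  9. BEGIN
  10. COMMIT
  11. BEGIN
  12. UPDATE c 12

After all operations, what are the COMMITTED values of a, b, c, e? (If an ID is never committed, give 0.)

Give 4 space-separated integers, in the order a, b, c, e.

Answer: 10 15 5 18

Derivation:
Initial committed: {b=15, c=5, e=14}
Op 1: UPDATE a=10 (auto-commit; committed a=10)
Op 2: UPDATE e=12 (auto-commit; committed e=12)
Op 3: UPDATE e=29 (auto-commit; committed e=29)
Op 4: BEGIN: in_txn=True, pending={}
Op 5: UPDATE b=24 (pending; pending now {b=24})
Op 6: UPDATE c=3 (pending; pending now {b=24, c=3})
Op 7: ROLLBACK: discarded pending ['b', 'c']; in_txn=False
Op 8: UPDATE e=18 (auto-commit; committed e=18)
Op 9: BEGIN: in_txn=True, pending={}
Op 10: COMMIT: merged [] into committed; committed now {a=10, b=15, c=5, e=18}
Op 11: BEGIN: in_txn=True, pending={}
Op 12: UPDATE c=12 (pending; pending now {c=12})
Final committed: {a=10, b=15, c=5, e=18}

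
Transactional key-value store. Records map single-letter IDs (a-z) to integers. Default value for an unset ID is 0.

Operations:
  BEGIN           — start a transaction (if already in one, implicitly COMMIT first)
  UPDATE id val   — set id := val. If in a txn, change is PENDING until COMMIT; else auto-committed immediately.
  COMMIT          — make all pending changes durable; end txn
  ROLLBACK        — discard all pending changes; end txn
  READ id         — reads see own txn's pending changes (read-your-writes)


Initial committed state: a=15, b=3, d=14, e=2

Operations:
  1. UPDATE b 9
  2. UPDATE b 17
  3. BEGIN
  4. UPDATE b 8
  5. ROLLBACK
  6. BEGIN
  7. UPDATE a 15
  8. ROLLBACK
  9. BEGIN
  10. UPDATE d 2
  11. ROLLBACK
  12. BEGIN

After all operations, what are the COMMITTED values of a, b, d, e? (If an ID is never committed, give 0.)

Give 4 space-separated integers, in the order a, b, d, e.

Initial committed: {a=15, b=3, d=14, e=2}
Op 1: UPDATE b=9 (auto-commit; committed b=9)
Op 2: UPDATE b=17 (auto-commit; committed b=17)
Op 3: BEGIN: in_txn=True, pending={}
Op 4: UPDATE b=8 (pending; pending now {b=8})
Op 5: ROLLBACK: discarded pending ['b']; in_txn=False
Op 6: BEGIN: in_txn=True, pending={}
Op 7: UPDATE a=15 (pending; pending now {a=15})
Op 8: ROLLBACK: discarded pending ['a']; in_txn=False
Op 9: BEGIN: in_txn=True, pending={}
Op 10: UPDATE d=2 (pending; pending now {d=2})
Op 11: ROLLBACK: discarded pending ['d']; in_txn=False
Op 12: BEGIN: in_txn=True, pending={}
Final committed: {a=15, b=17, d=14, e=2}

Answer: 15 17 14 2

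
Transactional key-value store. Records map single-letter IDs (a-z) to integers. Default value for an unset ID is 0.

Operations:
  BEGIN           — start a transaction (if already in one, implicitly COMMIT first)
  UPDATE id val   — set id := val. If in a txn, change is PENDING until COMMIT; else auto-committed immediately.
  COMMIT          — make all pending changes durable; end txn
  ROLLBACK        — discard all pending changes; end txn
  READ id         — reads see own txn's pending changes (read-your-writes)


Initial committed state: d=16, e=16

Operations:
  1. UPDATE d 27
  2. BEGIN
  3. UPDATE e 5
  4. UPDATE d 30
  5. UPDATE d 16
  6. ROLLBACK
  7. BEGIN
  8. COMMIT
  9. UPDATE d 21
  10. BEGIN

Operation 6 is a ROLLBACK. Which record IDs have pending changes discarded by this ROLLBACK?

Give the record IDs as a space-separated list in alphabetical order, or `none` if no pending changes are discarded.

Initial committed: {d=16, e=16}
Op 1: UPDATE d=27 (auto-commit; committed d=27)
Op 2: BEGIN: in_txn=True, pending={}
Op 3: UPDATE e=5 (pending; pending now {e=5})
Op 4: UPDATE d=30 (pending; pending now {d=30, e=5})
Op 5: UPDATE d=16 (pending; pending now {d=16, e=5})
Op 6: ROLLBACK: discarded pending ['d', 'e']; in_txn=False
Op 7: BEGIN: in_txn=True, pending={}
Op 8: COMMIT: merged [] into committed; committed now {d=27, e=16}
Op 9: UPDATE d=21 (auto-commit; committed d=21)
Op 10: BEGIN: in_txn=True, pending={}
ROLLBACK at op 6 discards: ['d', 'e']

Answer: d e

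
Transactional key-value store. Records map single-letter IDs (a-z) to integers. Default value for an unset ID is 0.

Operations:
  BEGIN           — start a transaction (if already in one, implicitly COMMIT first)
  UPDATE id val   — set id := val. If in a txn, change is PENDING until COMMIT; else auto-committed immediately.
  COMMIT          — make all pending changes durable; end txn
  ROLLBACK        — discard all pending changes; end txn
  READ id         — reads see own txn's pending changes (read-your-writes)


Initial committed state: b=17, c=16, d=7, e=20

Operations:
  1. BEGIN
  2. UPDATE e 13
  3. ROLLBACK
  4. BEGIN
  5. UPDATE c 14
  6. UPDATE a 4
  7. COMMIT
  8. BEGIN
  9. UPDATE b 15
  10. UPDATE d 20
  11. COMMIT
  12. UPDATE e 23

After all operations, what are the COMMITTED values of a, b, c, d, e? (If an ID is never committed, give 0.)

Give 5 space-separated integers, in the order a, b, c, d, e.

Initial committed: {b=17, c=16, d=7, e=20}
Op 1: BEGIN: in_txn=True, pending={}
Op 2: UPDATE e=13 (pending; pending now {e=13})
Op 3: ROLLBACK: discarded pending ['e']; in_txn=False
Op 4: BEGIN: in_txn=True, pending={}
Op 5: UPDATE c=14 (pending; pending now {c=14})
Op 6: UPDATE a=4 (pending; pending now {a=4, c=14})
Op 7: COMMIT: merged ['a', 'c'] into committed; committed now {a=4, b=17, c=14, d=7, e=20}
Op 8: BEGIN: in_txn=True, pending={}
Op 9: UPDATE b=15 (pending; pending now {b=15})
Op 10: UPDATE d=20 (pending; pending now {b=15, d=20})
Op 11: COMMIT: merged ['b', 'd'] into committed; committed now {a=4, b=15, c=14, d=20, e=20}
Op 12: UPDATE e=23 (auto-commit; committed e=23)
Final committed: {a=4, b=15, c=14, d=20, e=23}

Answer: 4 15 14 20 23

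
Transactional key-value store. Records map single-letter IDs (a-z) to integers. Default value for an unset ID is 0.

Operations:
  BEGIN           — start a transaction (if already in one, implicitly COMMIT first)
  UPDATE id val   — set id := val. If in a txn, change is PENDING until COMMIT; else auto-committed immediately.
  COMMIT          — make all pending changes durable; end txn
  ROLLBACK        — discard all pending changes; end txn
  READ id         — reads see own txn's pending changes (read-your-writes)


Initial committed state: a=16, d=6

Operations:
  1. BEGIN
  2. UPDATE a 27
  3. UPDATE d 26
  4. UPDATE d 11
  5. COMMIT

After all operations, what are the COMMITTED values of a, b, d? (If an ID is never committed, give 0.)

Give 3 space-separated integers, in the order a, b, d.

Initial committed: {a=16, d=6}
Op 1: BEGIN: in_txn=True, pending={}
Op 2: UPDATE a=27 (pending; pending now {a=27})
Op 3: UPDATE d=26 (pending; pending now {a=27, d=26})
Op 4: UPDATE d=11 (pending; pending now {a=27, d=11})
Op 5: COMMIT: merged ['a', 'd'] into committed; committed now {a=27, d=11}
Final committed: {a=27, d=11}

Answer: 27 0 11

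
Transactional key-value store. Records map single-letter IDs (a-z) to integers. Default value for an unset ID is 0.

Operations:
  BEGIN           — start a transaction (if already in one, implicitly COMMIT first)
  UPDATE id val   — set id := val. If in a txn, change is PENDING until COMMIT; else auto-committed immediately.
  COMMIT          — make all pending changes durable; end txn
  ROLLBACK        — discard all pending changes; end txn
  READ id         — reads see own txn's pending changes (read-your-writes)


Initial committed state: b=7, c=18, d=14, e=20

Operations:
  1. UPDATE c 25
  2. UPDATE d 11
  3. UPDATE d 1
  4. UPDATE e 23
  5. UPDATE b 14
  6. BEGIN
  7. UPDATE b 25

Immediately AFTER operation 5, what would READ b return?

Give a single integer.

Answer: 14

Derivation:
Initial committed: {b=7, c=18, d=14, e=20}
Op 1: UPDATE c=25 (auto-commit; committed c=25)
Op 2: UPDATE d=11 (auto-commit; committed d=11)
Op 3: UPDATE d=1 (auto-commit; committed d=1)
Op 4: UPDATE e=23 (auto-commit; committed e=23)
Op 5: UPDATE b=14 (auto-commit; committed b=14)
After op 5: visible(b) = 14 (pending={}, committed={b=14, c=25, d=1, e=23})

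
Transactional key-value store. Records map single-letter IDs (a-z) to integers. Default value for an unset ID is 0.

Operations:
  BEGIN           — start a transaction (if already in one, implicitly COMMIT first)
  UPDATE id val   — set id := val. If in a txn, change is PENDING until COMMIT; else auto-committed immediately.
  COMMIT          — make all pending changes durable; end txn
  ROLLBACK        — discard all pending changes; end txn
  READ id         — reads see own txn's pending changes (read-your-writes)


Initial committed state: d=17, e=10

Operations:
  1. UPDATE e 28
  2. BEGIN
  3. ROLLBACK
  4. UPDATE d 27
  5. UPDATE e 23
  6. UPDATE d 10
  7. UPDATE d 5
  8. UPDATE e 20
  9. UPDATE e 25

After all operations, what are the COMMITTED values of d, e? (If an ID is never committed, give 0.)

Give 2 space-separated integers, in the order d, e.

Answer: 5 25

Derivation:
Initial committed: {d=17, e=10}
Op 1: UPDATE e=28 (auto-commit; committed e=28)
Op 2: BEGIN: in_txn=True, pending={}
Op 3: ROLLBACK: discarded pending []; in_txn=False
Op 4: UPDATE d=27 (auto-commit; committed d=27)
Op 5: UPDATE e=23 (auto-commit; committed e=23)
Op 6: UPDATE d=10 (auto-commit; committed d=10)
Op 7: UPDATE d=5 (auto-commit; committed d=5)
Op 8: UPDATE e=20 (auto-commit; committed e=20)
Op 9: UPDATE e=25 (auto-commit; committed e=25)
Final committed: {d=5, e=25}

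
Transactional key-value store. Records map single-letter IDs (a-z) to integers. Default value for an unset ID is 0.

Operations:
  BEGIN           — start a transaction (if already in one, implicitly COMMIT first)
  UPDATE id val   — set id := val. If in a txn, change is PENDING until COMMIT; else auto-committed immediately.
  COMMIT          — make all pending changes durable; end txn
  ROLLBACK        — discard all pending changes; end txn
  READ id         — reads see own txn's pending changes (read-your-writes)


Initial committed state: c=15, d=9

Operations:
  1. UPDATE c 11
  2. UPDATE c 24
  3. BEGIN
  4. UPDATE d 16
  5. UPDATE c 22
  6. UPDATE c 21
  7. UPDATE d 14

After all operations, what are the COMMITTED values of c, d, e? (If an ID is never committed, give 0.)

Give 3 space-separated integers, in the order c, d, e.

Answer: 24 9 0

Derivation:
Initial committed: {c=15, d=9}
Op 1: UPDATE c=11 (auto-commit; committed c=11)
Op 2: UPDATE c=24 (auto-commit; committed c=24)
Op 3: BEGIN: in_txn=True, pending={}
Op 4: UPDATE d=16 (pending; pending now {d=16})
Op 5: UPDATE c=22 (pending; pending now {c=22, d=16})
Op 6: UPDATE c=21 (pending; pending now {c=21, d=16})
Op 7: UPDATE d=14 (pending; pending now {c=21, d=14})
Final committed: {c=24, d=9}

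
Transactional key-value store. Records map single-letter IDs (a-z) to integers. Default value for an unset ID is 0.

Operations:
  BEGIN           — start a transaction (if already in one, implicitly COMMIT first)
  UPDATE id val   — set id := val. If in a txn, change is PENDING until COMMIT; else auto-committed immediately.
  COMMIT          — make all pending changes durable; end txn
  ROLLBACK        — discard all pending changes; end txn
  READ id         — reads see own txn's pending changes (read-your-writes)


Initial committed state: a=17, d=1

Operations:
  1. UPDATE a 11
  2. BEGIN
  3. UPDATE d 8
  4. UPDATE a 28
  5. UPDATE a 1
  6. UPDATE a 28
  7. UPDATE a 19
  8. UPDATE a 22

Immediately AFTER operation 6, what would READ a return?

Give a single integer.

Initial committed: {a=17, d=1}
Op 1: UPDATE a=11 (auto-commit; committed a=11)
Op 2: BEGIN: in_txn=True, pending={}
Op 3: UPDATE d=8 (pending; pending now {d=8})
Op 4: UPDATE a=28 (pending; pending now {a=28, d=8})
Op 5: UPDATE a=1 (pending; pending now {a=1, d=8})
Op 6: UPDATE a=28 (pending; pending now {a=28, d=8})
After op 6: visible(a) = 28 (pending={a=28, d=8}, committed={a=11, d=1})

Answer: 28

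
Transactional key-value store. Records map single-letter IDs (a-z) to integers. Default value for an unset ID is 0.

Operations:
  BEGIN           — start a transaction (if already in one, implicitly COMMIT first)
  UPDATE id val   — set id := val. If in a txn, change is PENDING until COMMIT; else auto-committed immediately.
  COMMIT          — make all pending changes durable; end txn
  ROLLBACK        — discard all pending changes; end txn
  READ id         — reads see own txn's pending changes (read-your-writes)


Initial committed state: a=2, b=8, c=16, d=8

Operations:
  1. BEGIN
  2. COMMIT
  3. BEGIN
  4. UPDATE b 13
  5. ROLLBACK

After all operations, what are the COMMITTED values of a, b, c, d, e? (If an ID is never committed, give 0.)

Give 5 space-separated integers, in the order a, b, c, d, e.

Answer: 2 8 16 8 0

Derivation:
Initial committed: {a=2, b=8, c=16, d=8}
Op 1: BEGIN: in_txn=True, pending={}
Op 2: COMMIT: merged [] into committed; committed now {a=2, b=8, c=16, d=8}
Op 3: BEGIN: in_txn=True, pending={}
Op 4: UPDATE b=13 (pending; pending now {b=13})
Op 5: ROLLBACK: discarded pending ['b']; in_txn=False
Final committed: {a=2, b=8, c=16, d=8}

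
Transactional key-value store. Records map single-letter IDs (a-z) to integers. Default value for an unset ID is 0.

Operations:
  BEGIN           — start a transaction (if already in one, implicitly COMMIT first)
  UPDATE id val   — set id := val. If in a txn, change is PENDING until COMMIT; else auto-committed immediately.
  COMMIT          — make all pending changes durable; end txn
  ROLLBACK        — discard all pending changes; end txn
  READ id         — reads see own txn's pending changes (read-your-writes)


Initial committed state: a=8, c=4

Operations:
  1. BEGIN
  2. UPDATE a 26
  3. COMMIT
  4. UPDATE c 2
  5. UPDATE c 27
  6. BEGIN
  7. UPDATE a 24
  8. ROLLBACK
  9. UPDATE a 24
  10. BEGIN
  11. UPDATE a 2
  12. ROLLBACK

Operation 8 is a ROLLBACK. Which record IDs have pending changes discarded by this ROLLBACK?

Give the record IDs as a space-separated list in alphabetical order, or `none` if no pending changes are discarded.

Initial committed: {a=8, c=4}
Op 1: BEGIN: in_txn=True, pending={}
Op 2: UPDATE a=26 (pending; pending now {a=26})
Op 3: COMMIT: merged ['a'] into committed; committed now {a=26, c=4}
Op 4: UPDATE c=2 (auto-commit; committed c=2)
Op 5: UPDATE c=27 (auto-commit; committed c=27)
Op 6: BEGIN: in_txn=True, pending={}
Op 7: UPDATE a=24 (pending; pending now {a=24})
Op 8: ROLLBACK: discarded pending ['a']; in_txn=False
Op 9: UPDATE a=24 (auto-commit; committed a=24)
Op 10: BEGIN: in_txn=True, pending={}
Op 11: UPDATE a=2 (pending; pending now {a=2})
Op 12: ROLLBACK: discarded pending ['a']; in_txn=False
ROLLBACK at op 8 discards: ['a']

Answer: a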